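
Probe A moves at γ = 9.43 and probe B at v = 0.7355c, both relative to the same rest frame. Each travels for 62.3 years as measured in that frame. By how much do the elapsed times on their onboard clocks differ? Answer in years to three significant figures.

|τ_A − τ_B| = 35.6 years

A: γ = 9.43; τ_A = 62.3/9.430 = 6.607 years.
B: γ = 1/√(1 − 0.7355²) = 1/√0.4590 = 1.476; τ_B = 62.3/1.476 = 42.21 years.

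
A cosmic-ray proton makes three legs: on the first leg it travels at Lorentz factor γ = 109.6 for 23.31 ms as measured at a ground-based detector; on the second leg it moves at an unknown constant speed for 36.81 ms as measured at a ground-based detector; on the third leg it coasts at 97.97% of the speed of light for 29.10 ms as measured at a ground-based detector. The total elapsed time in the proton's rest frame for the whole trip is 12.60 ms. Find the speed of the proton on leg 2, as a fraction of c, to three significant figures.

Leg 1: γ = 109.6; τ_1 = 23.31/109.6 = 0.2127 ms.
Leg 2: speed unknown; τ_2 = 36.81/γ_2.
Leg 3: β = 0.9797; γ = 1/√(1 − 0.9797²) = 1/√0.04019 = 4.988; τ_3 = 29.10/4.988 = 5.834 ms.
Total proper time: 0.2127 + τ_2 + 5.834 = 12.60, so τ_2 = 12.60 − 6.046 = 6.554 ms.
γ_2 = 36.81/6.554 = 5.617; β = √(1 − 1/γ²) = √0.9683.

β = 0.984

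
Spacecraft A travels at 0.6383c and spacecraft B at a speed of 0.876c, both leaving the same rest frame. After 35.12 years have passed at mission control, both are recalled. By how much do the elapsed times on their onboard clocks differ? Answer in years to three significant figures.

|τ_A − τ_B| = 10.1 years

A: γ = 1/√(1 − 0.6383²) = 1/√0.5926 = 1.299; τ_A = 35.12/1.299 = 27.03 years.
B: γ = 1/√(1 − 0.876²) = 1/√0.2326 = 2.073; τ_B = 35.12/2.073 = 16.94 years.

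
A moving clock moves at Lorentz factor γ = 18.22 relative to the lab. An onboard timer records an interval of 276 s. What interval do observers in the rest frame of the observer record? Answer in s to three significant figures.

γ = 18.22
The interval measured on the moving clock is the proper time (both events occur at the same place in that frame); the lab-frame interval is Δt = γτ = 18.22 × 276 s.

Δt = 5030 s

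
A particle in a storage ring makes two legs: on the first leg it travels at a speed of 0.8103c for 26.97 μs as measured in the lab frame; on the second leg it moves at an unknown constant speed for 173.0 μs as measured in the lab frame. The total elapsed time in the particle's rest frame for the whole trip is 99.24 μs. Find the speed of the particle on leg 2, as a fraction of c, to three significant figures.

β = 0.876

Leg 1: γ = 1/√(1 − 0.8103²) = 1/√0.3434 = 1.706; τ_1 = 26.97/1.706 = 15.80 μs.
Leg 2: speed unknown; τ_2 = 173.0/γ_2.
Total proper time: 15.80 + τ_2 = 99.24, so τ_2 = 99.24 − 15.80 = 83.44 μs.
γ_2 = 173.0/83.44 = 2.073; β = √(1 − 1/γ²) = √0.7674.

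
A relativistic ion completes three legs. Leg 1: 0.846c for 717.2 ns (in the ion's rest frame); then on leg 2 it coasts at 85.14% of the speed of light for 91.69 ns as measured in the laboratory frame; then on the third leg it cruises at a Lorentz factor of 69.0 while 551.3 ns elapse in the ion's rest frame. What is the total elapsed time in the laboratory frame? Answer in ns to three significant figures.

Δt = 3.95×10⁴ ns

Leg 1: γ = 1/√(1 − 0.846²) = 1/√0.2843 = 1.876; Δt_1 = 1.876 × 717.2 = 1345 ns.
Leg 2: 91.69 ns is already measured in the laboratory frame.
Leg 3: γ = 69.0; Δt_3 = 69.00 × 551.3 = 3.804×10⁴ ns.
Total: 1345 + 91.69 + 3.804×10⁴ ns.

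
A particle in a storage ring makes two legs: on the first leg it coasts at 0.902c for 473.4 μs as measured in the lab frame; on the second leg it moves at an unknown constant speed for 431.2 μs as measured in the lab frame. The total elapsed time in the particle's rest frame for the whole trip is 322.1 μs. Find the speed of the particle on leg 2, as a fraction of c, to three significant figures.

Leg 1: γ = 1/√(1 − 0.902²) = 1/√0.1864 = 2.316; τ_1 = 473.4/2.316 = 204.4 μs.
Leg 2: speed unknown; τ_2 = 431.2/γ_2.
Total proper time: 204.4 + τ_2 = 322.1, so τ_2 = 322.1 − 204.4 = 117.7 μs.
γ_2 = 431.2/117.7 = 3.663; β = √(1 − 1/γ²) = √0.9255.

β = 0.962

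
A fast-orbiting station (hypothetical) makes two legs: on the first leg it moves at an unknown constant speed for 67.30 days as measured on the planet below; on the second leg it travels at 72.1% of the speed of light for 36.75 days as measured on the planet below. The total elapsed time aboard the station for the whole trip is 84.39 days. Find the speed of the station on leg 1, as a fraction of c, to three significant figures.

β = 0.483

Leg 1: speed unknown; τ_1 = 67.30/γ_1.
Leg 2: β = 0.721; γ = 1/√(1 − 0.721²) = 1/√0.4802 = 1.443; τ_2 = 36.75/1.443 = 25.47 days.
Total proper time: τ_1 + 25.47 = 84.39, so τ_1 = 84.39 − 25.47 = 58.92 days.
γ_1 = 67.30/58.92 = 1.142; β = √(1 − 1/γ²) = √0.2334.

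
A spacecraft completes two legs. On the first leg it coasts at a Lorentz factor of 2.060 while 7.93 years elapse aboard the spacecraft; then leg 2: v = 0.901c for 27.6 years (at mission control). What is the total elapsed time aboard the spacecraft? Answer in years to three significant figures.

Leg 1: 7.93 years is already measured aboard the spacecraft.
Leg 2: γ = 1/√(1 − 0.901²) = 1/√0.1882 = 2.305; τ_2 = 27.6/2.305 = 11.97 years.
Total: 7.930 + 11.97 years.

τ = 19.9 years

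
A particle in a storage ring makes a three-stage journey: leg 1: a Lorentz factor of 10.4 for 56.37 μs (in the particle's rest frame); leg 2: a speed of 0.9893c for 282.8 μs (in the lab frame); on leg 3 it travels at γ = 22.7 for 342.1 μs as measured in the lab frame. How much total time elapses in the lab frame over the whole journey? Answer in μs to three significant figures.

Δt = 1210 μs

Leg 1: γ = 10.4; Δt_1 = 10.40 × 56.37 = 586.2 μs.
Leg 2: 282.8 μs is already measured in the lab frame.
Leg 3: 342.1 μs is already measured in the lab frame.
Total: 586.2 + 282.8 + 342.1 μs.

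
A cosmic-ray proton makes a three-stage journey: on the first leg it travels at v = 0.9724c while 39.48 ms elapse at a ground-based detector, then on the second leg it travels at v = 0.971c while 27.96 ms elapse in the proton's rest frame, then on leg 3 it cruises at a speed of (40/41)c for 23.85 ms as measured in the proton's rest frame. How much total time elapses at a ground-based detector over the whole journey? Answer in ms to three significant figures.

Leg 1: 39.48 ms is already measured at a ground-based detector.
Leg 2: γ = 1/√(1 − 0.971²) = 1/√0.05716 = 4.183; Δt_2 = 4.183 × 27.96 = 116.9 ms.
Leg 3: γ = 1/√(1 − (40/41)²) = 41/9 ≈ 4.556; Δt_3 = 4.556 × 23.85 = 108.6 ms.
Total: 39.48 + 116.9 + 108.6 ms.

Δt = 265 ms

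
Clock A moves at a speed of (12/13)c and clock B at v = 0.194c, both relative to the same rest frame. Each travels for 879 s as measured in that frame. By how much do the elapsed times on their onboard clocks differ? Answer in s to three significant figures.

|τ_A − τ_B| = 524 s

A: γ = 1/√(1 − (12/13)²) = 13/5 = 2.600; τ_A = 879/2.600 = 338.1 s.
B: γ = 1/√(1 − 0.194²) = 1/√0.9624 = 1.019; τ_B = 879/1.019 = 862.3 s.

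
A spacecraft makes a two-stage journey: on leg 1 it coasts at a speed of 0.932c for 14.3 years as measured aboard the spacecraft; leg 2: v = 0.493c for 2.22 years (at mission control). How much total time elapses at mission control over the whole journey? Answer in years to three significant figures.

Leg 1: γ = 1/√(1 − 0.932²) = 1/√0.1314 = 2.759; Δt_1 = 2.759 × 14.3 = 39.45 years.
Leg 2: 2.22 years is already measured at mission control.
Total: 39.45 + 2.220 years.

Δt = 41.7 years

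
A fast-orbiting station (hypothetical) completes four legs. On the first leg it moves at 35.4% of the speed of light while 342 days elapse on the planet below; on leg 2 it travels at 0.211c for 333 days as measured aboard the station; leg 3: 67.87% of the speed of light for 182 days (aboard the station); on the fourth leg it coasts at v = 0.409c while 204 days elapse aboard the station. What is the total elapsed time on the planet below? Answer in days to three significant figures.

Leg 1: 342 days is already measured on the planet below.
Leg 2: γ = 1/√(1 − 0.211²) = 1/√0.9555 = 1.023; Δt_2 = 1.023 × 333 = 340.7 days.
Leg 3: β = 0.6787; γ = 1/√(1 − 0.6787²) = 1/√0.5394 = 1.362; Δt_3 = 1.362 × 182 = 247.8 days.
Leg 4: γ = 1/√(1 − 0.409²) = 1/√0.8327 = 1.096; Δt_4 = 1.096 × 204 = 223.6 days.
Total: 342.0 + 340.7 + 247.8 + 223.6 days.

Δt = 1150 days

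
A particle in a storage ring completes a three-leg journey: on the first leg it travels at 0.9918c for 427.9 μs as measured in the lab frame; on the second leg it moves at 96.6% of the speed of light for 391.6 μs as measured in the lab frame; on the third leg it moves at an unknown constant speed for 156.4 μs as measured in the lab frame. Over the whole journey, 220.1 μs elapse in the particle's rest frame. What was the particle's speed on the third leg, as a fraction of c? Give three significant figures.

β = 0.912

Leg 1: γ = 1/√(1 − 0.9918²) = 1/√0.01633 = 7.825; τ_1 = 427.9/7.825 = 54.69 μs.
Leg 2: β = 0.966; γ = 1/√(1 − 0.966²) = 1/√0.06684 = 3.868; τ_2 = 391.6/3.868 = 101.2 μs.
Leg 3: speed unknown; τ_3 = 156.4/γ_3.
Total proper time: 54.69 + 101.2 + τ_3 = 220.1, so τ_3 = 220.1 − 155.9 = 64.17 μs.
γ_3 = 156.4/64.17 = 2.437; β = √(1 − 1/γ²) = √0.8317.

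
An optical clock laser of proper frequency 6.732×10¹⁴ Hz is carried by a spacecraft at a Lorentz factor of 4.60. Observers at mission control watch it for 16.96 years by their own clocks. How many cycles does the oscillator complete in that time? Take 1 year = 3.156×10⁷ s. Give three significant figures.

γ = 4.60
During 16.96 years of lab time, the oscillator's proper time advances by τ = Δt/γ = 16.96/4.600 = 3.687 years = 1.164×10⁸ s.
N = f × τ = 6.732×10¹⁴ × 1.164×10⁸ = 7.833×10²².

N = 7.83×10²²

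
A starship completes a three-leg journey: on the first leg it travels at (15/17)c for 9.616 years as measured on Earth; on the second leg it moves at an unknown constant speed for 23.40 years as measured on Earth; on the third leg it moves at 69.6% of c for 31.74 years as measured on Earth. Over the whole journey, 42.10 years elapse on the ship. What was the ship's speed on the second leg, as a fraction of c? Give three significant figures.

β = 0.775

Leg 1: γ = 1/√(1 − (15/17)²) = 17/8 = 2.125; τ_1 = 9.616/2.125 = 4.525 years.
Leg 2: speed unknown; τ_2 = 23.40/γ_2.
Leg 3: β = 0.696; γ = 1/√(1 − 0.696²) = 1/√0.5156 = 1.393; τ_3 = 31.74/1.393 = 22.79 years.
Total proper time: 4.525 + τ_2 + 22.79 = 42.10, so τ_2 = 42.10 − 27.32 = 14.78 years.
γ_2 = 23.40/14.78 = 1.583; β = √(1 − 1/γ²) = √0.6008.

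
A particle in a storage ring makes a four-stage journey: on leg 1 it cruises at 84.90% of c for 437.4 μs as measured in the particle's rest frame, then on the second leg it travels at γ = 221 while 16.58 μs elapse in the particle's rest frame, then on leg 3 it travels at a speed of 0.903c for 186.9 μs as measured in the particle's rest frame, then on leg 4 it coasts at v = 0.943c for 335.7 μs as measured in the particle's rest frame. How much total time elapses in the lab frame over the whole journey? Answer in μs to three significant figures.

Leg 1: β = 0.8490; γ = 1/√(1 − 0.8490²) = 1/√0.2792 = 1.893; Δt_1 = 1.893 × 437.4 = 827.8 μs.
Leg 2: γ = 221; Δt_2 = 221.0 × 16.58 = 3664 μs.
Leg 3: γ = 1/√(1 − 0.903²) = 1/√0.1846 = 2.328; Δt_3 = 2.328 × 186.9 = 435.0 μs.
Leg 4: γ = 1/√(1 − 0.943²) = 1/√0.1108 = 3.005; Δt_4 = 3.005 × 335.7 = 1009 μs.
Total: 827.8 + 3664 + 435.0 + 1009 μs.

Δt = 5940 μs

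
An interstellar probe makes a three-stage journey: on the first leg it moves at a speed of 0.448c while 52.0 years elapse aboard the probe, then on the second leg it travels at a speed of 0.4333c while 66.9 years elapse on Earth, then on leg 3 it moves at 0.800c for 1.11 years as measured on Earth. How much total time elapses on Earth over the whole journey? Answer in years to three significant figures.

Leg 1: γ = 1/√(1 − 0.448²) = 1/√0.7993 = 1.119; Δt_1 = 1.119 × 52.0 = 58.16 years.
Leg 2: 66.9 years is already measured on Earth.
Leg 3: 1.11 years is already measured on Earth.
Total: 58.16 + 66.90 + 1.110 years.

Δt = 126 years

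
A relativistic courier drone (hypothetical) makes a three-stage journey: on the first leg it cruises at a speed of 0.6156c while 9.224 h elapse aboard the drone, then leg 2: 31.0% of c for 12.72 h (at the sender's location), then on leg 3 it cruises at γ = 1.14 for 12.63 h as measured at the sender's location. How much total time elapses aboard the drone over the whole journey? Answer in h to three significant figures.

τ = 32.4 h

Leg 1: 9.224 h is already measured aboard the drone.
Leg 2: β = 0.310; γ = 1/√(1 − 0.310²) = 1/√0.9039 = 1.052; τ_2 = 12.72/1.052 = 12.09 h.
Leg 3: γ = 1.14; τ_3 = 12.63/1.140 = 11.08 h.
Total: 9.224 + 12.09 + 11.08 h.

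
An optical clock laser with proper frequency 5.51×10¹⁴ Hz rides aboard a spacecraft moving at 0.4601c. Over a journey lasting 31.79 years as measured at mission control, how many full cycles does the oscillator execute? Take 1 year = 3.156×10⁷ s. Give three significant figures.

N = 4.91×10²³

γ = 1/√(1 − 0.4601²) = 1/√0.7883 = 1.126
The oscillator's own cycle count is N = f × τ where τ is the proper time aboard the spacecraft. τ = Δt/γ = 31.79/1.126 = 28.23 years = 8.908×10⁸ s.
N = 5.51×10¹⁴ × 8.908×10⁸ = 4.908×10²³.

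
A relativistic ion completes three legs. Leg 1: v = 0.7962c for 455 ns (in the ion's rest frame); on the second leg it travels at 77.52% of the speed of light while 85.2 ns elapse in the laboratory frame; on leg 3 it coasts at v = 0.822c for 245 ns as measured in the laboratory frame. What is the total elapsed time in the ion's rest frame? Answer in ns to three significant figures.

τ = 648 ns

Leg 1: 455 ns is already measured in the ion's rest frame.
Leg 2: β = 0.7752; γ = 1/√(1 − 0.7752²) = 1/√0.3991 = 1.583; τ_2 = 85.2/1.583 = 53.82 ns.
Leg 3: γ = 1/√(1 − 0.822²) = 1/√0.3243 = 1.756; τ_3 = 245/1.756 = 139.5 ns.
Total: 455.0 + 53.82 + 139.5 ns.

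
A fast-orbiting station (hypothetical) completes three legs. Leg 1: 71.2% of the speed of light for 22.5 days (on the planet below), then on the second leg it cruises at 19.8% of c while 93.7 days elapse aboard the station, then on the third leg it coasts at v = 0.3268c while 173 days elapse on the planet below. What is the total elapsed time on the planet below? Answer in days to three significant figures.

Leg 1: 22.5 days is already measured on the planet below.
Leg 2: β = 0.198; γ = 1/√(1 − 0.198²) = 1/√0.9608 = 1.020; Δt_2 = 1.020 × 93.7 = 95.59 days.
Leg 3: 173 days is already measured on the planet below.
Total: 22.50 + 95.59 + 173.0 days.

Δt = 291 days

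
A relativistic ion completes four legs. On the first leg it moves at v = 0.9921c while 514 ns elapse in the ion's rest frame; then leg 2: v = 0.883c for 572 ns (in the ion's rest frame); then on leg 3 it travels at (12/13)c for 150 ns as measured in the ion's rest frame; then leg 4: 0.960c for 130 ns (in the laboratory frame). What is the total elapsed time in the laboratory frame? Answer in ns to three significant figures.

Δt = 5840 ns

Leg 1: γ = 1/√(1 − 0.9921²) = 1/√0.01574 = 7.971; Δt_1 = 7.971 × 514 = 4097 ns.
Leg 2: γ = 1/√(1 − 0.883²) = 1/√0.2203 = 2.131; Δt_2 = 2.131 × 572 = 1219 ns.
Leg 3: γ = 1/√(1 − (12/13)²) = 13/5 = 2.600; Δt_3 = 2.600 × 150 = 390.0 ns.
Leg 4: 130 ns is already measured in the laboratory frame.
Total: 4097 + 1219 + 390.0 + 130.0 ns.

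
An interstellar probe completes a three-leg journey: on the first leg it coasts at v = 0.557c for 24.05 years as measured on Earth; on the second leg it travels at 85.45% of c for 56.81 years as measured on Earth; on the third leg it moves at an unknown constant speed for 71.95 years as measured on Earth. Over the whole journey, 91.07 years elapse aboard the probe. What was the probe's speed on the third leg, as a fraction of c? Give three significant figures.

β = 0.816

Leg 1: γ = 1/√(1 − 0.557²) = 1/√0.6898 = 1.204; τ_1 = 24.05/1.204 = 19.97 years.
Leg 2: β = 0.8545; γ = 1/√(1 − 0.8545²) = 1/√0.2698 = 1.925; τ_2 = 56.81/1.925 = 29.51 years.
Leg 3: speed unknown; τ_3 = 71.95/γ_3.
Total proper time: 19.97 + 29.51 + τ_3 = 91.07, so τ_3 = 91.07 − 49.48 = 41.59 years.
γ_3 = 71.95/41.59 = 1.730; β = √(1 − 1/γ²) = √0.6659.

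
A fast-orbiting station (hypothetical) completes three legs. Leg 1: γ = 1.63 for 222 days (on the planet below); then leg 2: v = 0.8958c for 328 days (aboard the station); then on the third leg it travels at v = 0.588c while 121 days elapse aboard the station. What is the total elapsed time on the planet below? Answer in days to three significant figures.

Leg 1: 222 days is already measured on the planet below.
Leg 2: γ = 1/√(1 − 0.8958²) = 1/√0.1975 = 2.250; Δt_2 = 2.250 × 328 = 738.0 days.
Leg 3: γ = 1/√(1 − 0.588²) = 1/√0.6543 = 1.236; Δt_3 = 1.236 × 121 = 149.6 days.
Total: 222.0 + 738.0 + 149.6 days.

Δt = 1110 days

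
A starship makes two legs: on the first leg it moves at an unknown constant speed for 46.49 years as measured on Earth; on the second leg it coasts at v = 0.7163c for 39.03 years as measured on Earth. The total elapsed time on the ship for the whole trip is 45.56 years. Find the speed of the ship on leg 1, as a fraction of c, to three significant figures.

β = 0.919

Leg 1: speed unknown; τ_1 = 46.49/γ_1.
Leg 2: γ = 1/√(1 − 0.7163²) = 1/√0.4869 = 1.433; τ_2 = 39.03/1.433 = 27.23 years.
Total proper time: τ_1 + 27.23 = 45.56, so τ_1 = 45.56 − 27.23 = 18.33 years.
γ_1 = 46.49/18.33 = 2.537; β = √(1 − 1/γ²) = √0.8446.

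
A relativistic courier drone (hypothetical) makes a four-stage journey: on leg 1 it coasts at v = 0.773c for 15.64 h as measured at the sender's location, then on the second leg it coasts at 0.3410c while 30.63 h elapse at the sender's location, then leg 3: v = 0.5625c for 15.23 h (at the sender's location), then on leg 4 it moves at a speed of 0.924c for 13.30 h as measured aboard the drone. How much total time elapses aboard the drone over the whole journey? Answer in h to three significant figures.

τ = 64.6 h

Leg 1: γ = 1/√(1 − 0.773²) = 1/√0.4025 = 1.576; τ_1 = 15.64/1.576 = 9.922 h.
Leg 2: γ = 1/√(1 − 0.3410²) = 1/√0.8837 = 1.064; τ_2 = 30.63/1.064 = 28.79 h.
Leg 3: γ = 1/√(1 − 0.5625²) = 1/√0.6836 = 1.209; τ_3 = 15.23/1.209 = 12.59 h.
Leg 4: 13.30 h is already measured aboard the drone.
Total: 9.922 + 28.79 + 12.59 + 13.30 h.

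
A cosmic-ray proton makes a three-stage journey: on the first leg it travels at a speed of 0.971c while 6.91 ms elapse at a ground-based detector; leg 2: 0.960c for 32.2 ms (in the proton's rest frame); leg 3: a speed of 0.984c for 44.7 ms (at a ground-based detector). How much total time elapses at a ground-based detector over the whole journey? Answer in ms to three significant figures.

Δt = 167 ms

Leg 1: 6.91 ms is already measured at a ground-based detector.
Leg 2: γ = 1/√(1 − 0.960²) = 25/7 ≈ 3.571; Δt_2 = 3.571 × 32.2 = 115.0 ms.
Leg 3: 44.7 ms is already measured at a ground-based detector.
Total: 6.910 + 115.0 + 44.70 ms.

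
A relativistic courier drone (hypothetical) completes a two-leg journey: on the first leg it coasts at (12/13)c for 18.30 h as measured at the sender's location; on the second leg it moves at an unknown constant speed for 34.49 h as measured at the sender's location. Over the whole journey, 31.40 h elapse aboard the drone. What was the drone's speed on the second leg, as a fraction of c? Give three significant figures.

Leg 1: γ = 1/√(1 − (12/13)²) = 13/5 = 2.600; τ_1 = 18.30/2.600 = 7.038 h.
Leg 2: speed unknown; τ_2 = 34.49/γ_2.
Total proper time: 7.038 + τ_2 = 31.40, so τ_2 = 31.40 − 7.038 = 24.36 h.
γ_2 = 34.49/24.36 = 1.416; β = √(1 − 1/γ²) = √0.5011.

β = 0.708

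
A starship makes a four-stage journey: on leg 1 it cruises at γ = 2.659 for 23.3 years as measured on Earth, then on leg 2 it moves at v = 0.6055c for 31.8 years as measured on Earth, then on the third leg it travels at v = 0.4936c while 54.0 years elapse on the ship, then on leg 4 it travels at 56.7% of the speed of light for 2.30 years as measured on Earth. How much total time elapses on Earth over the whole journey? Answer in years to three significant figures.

Δt = 119 years

Leg 1: 23.3 years is already measured on Earth.
Leg 2: 31.8 years is already measured on Earth.
Leg 3: γ = 1/√(1 − 0.4936²) = 1/√0.7564 = 1.150; Δt_3 = 1.150 × 54.0 = 62.09 years.
Leg 4: 2.30 years is already measured on Earth.
Total: 23.30 + 31.80 + 62.09 + 2.300 years.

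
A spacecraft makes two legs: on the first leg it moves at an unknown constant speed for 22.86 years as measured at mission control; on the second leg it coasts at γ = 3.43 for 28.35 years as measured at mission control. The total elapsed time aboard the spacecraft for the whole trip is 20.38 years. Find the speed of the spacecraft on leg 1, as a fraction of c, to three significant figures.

Leg 1: speed unknown; τ_1 = 22.86/γ_1.
Leg 2: γ = 3.43; τ_2 = 28.35/3.430 = 8.265 years.
Total proper time: τ_1 + 8.265 = 20.38, so τ_1 = 20.38 − 8.265 = 12.11 years.
γ_1 = 22.86/12.11 = 1.887; β = √(1 − 1/γ²) = √0.7192.

β = 0.848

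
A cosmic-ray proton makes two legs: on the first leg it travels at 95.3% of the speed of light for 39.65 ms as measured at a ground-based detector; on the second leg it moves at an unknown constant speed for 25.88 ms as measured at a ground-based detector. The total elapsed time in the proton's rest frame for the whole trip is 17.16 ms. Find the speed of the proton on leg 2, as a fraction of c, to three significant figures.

Leg 1: β = 0.953; γ = 1/√(1 − 0.953²) = 1/√0.09179 = 3.301; τ_1 = 39.65/3.301 = 12.01 ms.
Leg 2: speed unknown; τ_2 = 25.88/γ_2.
Total proper time: 12.01 + τ_2 = 17.16, so τ_2 = 17.16 − 12.01 = 5.147 ms.
γ_2 = 25.88/5.147 = 5.028; β = √(1 − 1/γ²) = √0.9604.

β = 0.980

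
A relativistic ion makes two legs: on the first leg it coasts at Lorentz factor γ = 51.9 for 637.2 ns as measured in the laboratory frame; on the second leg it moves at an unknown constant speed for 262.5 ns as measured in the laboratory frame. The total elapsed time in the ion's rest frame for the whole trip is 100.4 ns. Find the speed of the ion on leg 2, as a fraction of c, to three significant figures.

Leg 1: γ = 51.9; τ_1 = 637.2/51.90 = 12.28 ns.
Leg 2: speed unknown; τ_2 = 262.5/γ_2.
Total proper time: 12.28 + τ_2 = 100.4, so τ_2 = 100.4 − 12.28 = 88.12 ns.
γ_2 = 262.5/88.12 = 2.979; β = √(1 − 1/γ²) = √0.8873.

β = 0.942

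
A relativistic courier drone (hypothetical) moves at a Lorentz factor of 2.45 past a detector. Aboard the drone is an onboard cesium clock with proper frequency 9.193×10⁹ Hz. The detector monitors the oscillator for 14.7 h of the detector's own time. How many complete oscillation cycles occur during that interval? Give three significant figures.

N = 1.99×10¹⁴

γ = 2.45
During 14.7 h of lab time, the oscillator's proper time advances by τ = Δt/γ = 14.7/2.450 = 6.000 h = 2.160×10⁴ s.
N = f × τ = 9.193×10⁹ × 2.160×10⁴ = 1.986×10¹⁴.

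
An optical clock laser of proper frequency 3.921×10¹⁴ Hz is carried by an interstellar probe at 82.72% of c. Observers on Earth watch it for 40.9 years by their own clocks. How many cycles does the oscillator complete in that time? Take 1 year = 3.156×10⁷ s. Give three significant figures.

β = 0.8272; γ = 1/√(1 − 0.8272²) = 1/√0.3157 = 1.780
During 40.9 years of lab time, the oscillator's proper time advances by τ = Δt/γ = 40.9/1.780 = 22.98 years = 7.253×10⁸ s.
N = f × τ = 3.921×10¹⁴ × 7.253×10⁸ = 2.844×10²³.

N = 2.84×10²³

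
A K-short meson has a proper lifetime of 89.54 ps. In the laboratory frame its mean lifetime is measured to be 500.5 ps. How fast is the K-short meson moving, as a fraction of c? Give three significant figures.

β = 0.984

γ = Δt/τ₀ = 500.5/89.54 = 5.590
β = √(1 − 1/γ²) = √(1 − 0.03201) = √0.9680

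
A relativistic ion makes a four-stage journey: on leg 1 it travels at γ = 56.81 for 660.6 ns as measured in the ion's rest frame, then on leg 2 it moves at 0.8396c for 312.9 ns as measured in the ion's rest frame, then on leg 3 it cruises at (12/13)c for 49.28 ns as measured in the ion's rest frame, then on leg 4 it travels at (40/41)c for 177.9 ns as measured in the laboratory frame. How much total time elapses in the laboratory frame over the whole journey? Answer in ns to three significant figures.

Leg 1: γ = 56.81; Δt_1 = 56.81 × 660.6 = 3.753×10⁴ ns.
Leg 2: γ = 1/√(1 − 0.8396²) = 1/√0.2951 = 1.841; Δt_2 = 1.841 × 312.9 = 576.0 ns.
Leg 3: γ = 1/√(1 − (12/13)²) = 13/5 = 2.600; Δt_3 = 2.600 × 49.28 = 128.1 ns.
Leg 4: 177.9 ns is already measured in the laboratory frame.
Total: 3.753×10⁴ + 576.0 + 128.1 + 177.9 ns.

Δt = 3.84×10⁴ ns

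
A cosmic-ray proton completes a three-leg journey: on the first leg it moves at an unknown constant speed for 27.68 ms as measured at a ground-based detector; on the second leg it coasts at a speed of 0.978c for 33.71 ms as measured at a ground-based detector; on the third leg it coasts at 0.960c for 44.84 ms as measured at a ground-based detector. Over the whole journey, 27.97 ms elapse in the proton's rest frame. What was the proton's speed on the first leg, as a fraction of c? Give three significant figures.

Leg 1: speed unknown; τ_1 = 27.68/γ_1.
Leg 2: γ = 1/√(1 − 0.978²) = 1/√0.04352 = 4.794; τ_2 = 33.71/4.794 = 7.032 ms.
Leg 3: γ = 1/√(1 − 0.960²) = 25/7 ≈ 3.571; τ_3 = 44.84/3.571 = 12.56 ms.
Total proper time: τ_1 + 7.032 + 12.56 = 27.97, so τ_1 = 27.97 − 19.59 = 8.383 ms.
γ_1 = 27.68/8.383 = 3.302; β = √(1 − 1/γ²) = √0.9083.

β = 0.953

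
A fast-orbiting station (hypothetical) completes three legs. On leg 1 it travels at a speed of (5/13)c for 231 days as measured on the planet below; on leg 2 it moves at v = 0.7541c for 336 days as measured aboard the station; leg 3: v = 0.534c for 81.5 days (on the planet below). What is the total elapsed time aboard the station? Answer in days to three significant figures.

Leg 1: γ = 1/√(1 − (5/13)²) = 13/12 ≈ 1.083; τ_1 = 231/1.083 = 213.2 days.
Leg 2: 336 days is already measured aboard the station.
Leg 3: γ = 1/√(1 − 0.534²) = 1/√0.7148 = 1.183; τ_3 = 81.5/1.183 = 68.91 days.
Total: 213.2 + 336.0 + 68.91 days.

τ = 618 days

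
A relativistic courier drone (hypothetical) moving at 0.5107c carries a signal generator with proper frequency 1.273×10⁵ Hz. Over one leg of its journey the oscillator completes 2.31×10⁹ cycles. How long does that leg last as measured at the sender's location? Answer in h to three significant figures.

Δt = 5.86 h

γ = 1/√(1 − 0.5107²) = 1/√0.7392 = 1.163
Proper time for N cycles: τ = N/f = 2.31×10⁹/(1.273×10⁵) = 1.815×10⁴ s = 5.041 h.
Lab-frame duration Δt = γτ = 1.163 × 5.041 = 5.863 h.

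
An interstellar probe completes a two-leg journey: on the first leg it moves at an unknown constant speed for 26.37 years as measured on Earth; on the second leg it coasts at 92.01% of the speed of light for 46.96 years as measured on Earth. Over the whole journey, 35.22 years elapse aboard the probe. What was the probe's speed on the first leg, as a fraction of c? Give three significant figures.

Leg 1: speed unknown; τ_1 = 26.37/γ_1.
Leg 2: β = 0.9201; γ = 1/√(1 − 0.9201²) = 1/√0.1534 = 2.553; τ_2 = 46.96/2.553 = 18.39 years.
Total proper time: τ_1 + 18.39 = 35.22, so τ_1 = 35.22 − 18.39 = 16.83 years.
γ_1 = 26.37/16.83 = 1.567; β = √(1 − 1/γ²) = √0.5928.

β = 0.770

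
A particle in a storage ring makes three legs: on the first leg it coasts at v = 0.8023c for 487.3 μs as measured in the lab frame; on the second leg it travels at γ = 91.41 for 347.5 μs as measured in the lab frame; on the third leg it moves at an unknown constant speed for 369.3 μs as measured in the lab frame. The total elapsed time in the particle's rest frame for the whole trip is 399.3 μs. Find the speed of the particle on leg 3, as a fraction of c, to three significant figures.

Leg 1: γ = 1/√(1 − 0.8023²) = 1/√0.3563 = 1.675; τ_1 = 487.3/1.675 = 290.9 μs.
Leg 2: γ = 91.41; τ_2 = 347.5/91.41 = 3.802 μs.
Leg 3: speed unknown; τ_3 = 369.3/γ_3.
Total proper time: 290.9 + 3.802 + τ_3 = 399.3, so τ_3 = 399.3 − 294.7 = 104.6 μs.
γ_3 = 369.3/104.6 = 3.530; β = √(1 − 1/γ²) = √0.9197.

β = 0.959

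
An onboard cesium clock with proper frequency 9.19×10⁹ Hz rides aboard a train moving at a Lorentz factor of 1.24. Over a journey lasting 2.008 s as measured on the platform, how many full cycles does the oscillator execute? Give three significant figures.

N = 1.49×10¹⁰

γ = 1.24
The oscillator's own cycle count is N = f × τ where τ is the proper time on the train. τ = Δt/γ = 2.008/1.240 = 1.619 s = 1.619×10⁰ s.
N = 9.19×10⁹ × 1.619×10⁰ = 1.488×10¹⁰.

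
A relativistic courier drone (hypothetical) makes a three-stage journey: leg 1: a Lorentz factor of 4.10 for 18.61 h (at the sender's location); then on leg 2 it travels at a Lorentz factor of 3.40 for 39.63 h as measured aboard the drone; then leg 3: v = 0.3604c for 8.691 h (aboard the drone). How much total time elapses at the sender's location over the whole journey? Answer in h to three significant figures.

Δt = 163 h

Leg 1: 18.61 h is already measured at the sender's location.
Leg 2: γ = 3.40; Δt_2 = 3.400 × 39.63 = 134.7 h.
Leg 3: γ = 1/√(1 − 0.3604²) = 1/√0.8701 = 1.072; Δt_3 = 1.072 × 8.691 = 9.317 h.
Total: 18.61 + 134.7 + 9.317 h.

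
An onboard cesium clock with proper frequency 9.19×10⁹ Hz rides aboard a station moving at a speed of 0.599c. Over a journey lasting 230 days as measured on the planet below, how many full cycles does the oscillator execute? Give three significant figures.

N = 1.46×10¹⁷

γ = 1/√(1 − 0.599²) = 1/√0.6412 = 1.249
The oscillator's own cycle count is N = f × τ where τ is the proper time aboard the station. τ = Δt/γ = 230/1.249 = 184.2 days = 1.591×10⁷ s.
N = 9.19×10⁹ × 1.591×10⁷ = 1.462×10¹⁷.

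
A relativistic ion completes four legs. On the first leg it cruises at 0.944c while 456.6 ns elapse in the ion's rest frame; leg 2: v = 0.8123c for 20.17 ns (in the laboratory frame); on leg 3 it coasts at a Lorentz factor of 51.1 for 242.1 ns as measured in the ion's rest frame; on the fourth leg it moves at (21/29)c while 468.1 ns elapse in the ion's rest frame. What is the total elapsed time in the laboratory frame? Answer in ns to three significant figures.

Leg 1: γ = 1/√(1 − 0.944²) = 1/√0.1089 = 3.031; Δt_1 = 3.031 × 456.6 = 1384 ns.
Leg 2: 20.17 ns is already measured in the laboratory frame.
Leg 3: γ = 51.1; Δt_3 = 51.10 × 242.1 = 1.237×10⁴ ns.
Leg 4: γ = 1/√(1 − (21/29)²) = 29/20 = 1.450; Δt_4 = 1.450 × 468.1 = 678.7 ns.
Total: 1384 + 20.17 + 1.237×10⁴ + 678.7 ns.

Δt = 1.45×10⁴ ns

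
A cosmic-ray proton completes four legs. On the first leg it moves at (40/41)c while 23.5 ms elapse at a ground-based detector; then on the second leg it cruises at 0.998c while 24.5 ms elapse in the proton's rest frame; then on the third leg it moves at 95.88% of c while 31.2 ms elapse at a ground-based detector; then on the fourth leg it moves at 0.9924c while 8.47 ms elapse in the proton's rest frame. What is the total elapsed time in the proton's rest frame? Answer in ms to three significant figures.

Leg 1: γ = 1/√(1 − (40/41)²) = 41/9 ≈ 4.556; τ_1 = 23.5/4.556 = 5.159 ms.
Leg 2: 24.5 ms is already measured in the proton's rest frame.
Leg 3: β = 0.9588; γ = 1/√(1 − 0.9588²) = 1/√0.08070 = 3.520; τ_3 = 31.2/3.520 = 8.863 ms.
Leg 4: 8.47 ms is already measured in the proton's rest frame.
Total: 5.159 + 24.50 + 8.863 + 8.470 ms.

τ = 47.0 ms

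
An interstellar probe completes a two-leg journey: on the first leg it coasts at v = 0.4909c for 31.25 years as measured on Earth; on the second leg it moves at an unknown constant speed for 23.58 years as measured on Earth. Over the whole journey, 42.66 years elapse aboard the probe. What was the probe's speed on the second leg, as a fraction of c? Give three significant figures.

β = 0.756

Leg 1: γ = 1/√(1 − 0.4909²) = 1/√0.7590 = 1.148; τ_1 = 31.25/1.148 = 27.23 years.
Leg 2: speed unknown; τ_2 = 23.58/γ_2.
Total proper time: 27.23 + τ_2 = 42.66, so τ_2 = 42.66 − 27.23 = 15.43 years.
γ_2 = 23.58/15.43 = 1.528; β = √(1 − 1/γ²) = √0.5716.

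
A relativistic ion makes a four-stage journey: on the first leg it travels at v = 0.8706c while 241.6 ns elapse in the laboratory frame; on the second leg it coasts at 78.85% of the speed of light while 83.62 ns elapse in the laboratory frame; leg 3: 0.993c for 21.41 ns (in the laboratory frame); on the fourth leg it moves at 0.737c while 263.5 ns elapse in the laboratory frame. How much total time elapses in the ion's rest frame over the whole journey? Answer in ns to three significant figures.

τ = 351 ns

Leg 1: γ = 1/√(1 − 0.8706²) = 1/√0.2421 = 2.033; τ_1 = 241.6/2.033 = 118.9 ns.
Leg 2: β = 0.7885; γ = 1/√(1 − 0.7885²) = 1/√0.3783 = 1.626; τ_2 = 83.62/1.626 = 51.43 ns.
Leg 3: γ = 1/√(1 − 0.993²) = 1/√0.01395 = 8.466; τ_3 = 21.41/8.466 = 2.529 ns.
Leg 4: γ = 1/√(1 − 0.737²) = 1/√0.4568 = 1.480; τ_4 = 263.5/1.480 = 178.1 ns.
Total: 118.9 + 51.43 + 2.529 + 178.1 ns.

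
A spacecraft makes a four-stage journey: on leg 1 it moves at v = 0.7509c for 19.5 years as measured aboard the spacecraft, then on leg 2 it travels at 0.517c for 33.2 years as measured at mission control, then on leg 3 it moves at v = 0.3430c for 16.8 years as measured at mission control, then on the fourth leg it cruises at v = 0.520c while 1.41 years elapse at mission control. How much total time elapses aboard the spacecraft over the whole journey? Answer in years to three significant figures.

τ = 64.9 years

Leg 1: 19.5 years is already measured aboard the spacecraft.
Leg 2: γ = 1/√(1 − 0.517²) = 1/√0.7327 = 1.168; τ_2 = 33.2/1.168 = 28.42 years.
Leg 3: γ = 1/√(1 − 0.3430²) = 1/√0.8824 = 1.065; τ_3 = 16.8/1.065 = 15.78 years.
Leg 4: γ = 1/√(1 − 0.520²) = 1/√0.7296 = 1.171; τ_4 = 1.41/1.171 = 1.204 years.
Total: 19.50 + 28.42 + 15.78 + 1.204 years.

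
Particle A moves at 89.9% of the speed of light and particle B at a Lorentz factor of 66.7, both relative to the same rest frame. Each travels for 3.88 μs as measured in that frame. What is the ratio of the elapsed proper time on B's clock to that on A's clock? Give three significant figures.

τ_B/τ_A = 0.0342

A: β = 0.899; γ = 1/√(1 − 0.899²) = 1/√0.1918 = 2.283. B: γ = 66.7.
τ_A/τ_B = γ_B/γ_A = 66.70/2.283 = 29.21, so τ_B/τ_A = 0.03423.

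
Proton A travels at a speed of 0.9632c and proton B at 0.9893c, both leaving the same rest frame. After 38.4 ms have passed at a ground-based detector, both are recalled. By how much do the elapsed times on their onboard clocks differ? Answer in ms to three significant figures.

A: γ = 1/√(1 − 0.9632²) = 1/√0.07225 = 3.720; τ_A = 38.4/3.720 = 10.32 ms.
B: γ = 1/√(1 − 0.9893²) = 1/√0.02129 = 6.854; τ_B = 38.4/6.854 = 5.602 ms.

|τ_A − τ_B| = 4.72 ms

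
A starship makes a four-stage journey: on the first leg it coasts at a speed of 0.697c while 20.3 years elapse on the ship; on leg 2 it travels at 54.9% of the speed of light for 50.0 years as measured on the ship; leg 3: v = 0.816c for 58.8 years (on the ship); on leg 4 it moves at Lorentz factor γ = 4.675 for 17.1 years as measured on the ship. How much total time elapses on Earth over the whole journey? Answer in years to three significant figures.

Δt = 270 years

Leg 1: γ = 1/√(1 − 0.697²) = 1/√0.5142 = 1.395; Δt_1 = 1.395 × 20.3 = 28.31 years.
Leg 2: β = 0.549; γ = 1/√(1 − 0.549²) = 1/√0.6986 = 1.196; Δt_2 = 1.196 × 50.0 = 59.82 years.
Leg 3: γ = 1/√(1 − 0.816²) = 1/√0.3341 = 1.730; Δt_3 = 1.730 × 58.8 = 101.7 years.
Leg 4: γ = 4.675; Δt_4 = 4.675 × 17.1 = 79.94 years.
Total: 28.31 + 59.82 + 101.7 + 79.94 years.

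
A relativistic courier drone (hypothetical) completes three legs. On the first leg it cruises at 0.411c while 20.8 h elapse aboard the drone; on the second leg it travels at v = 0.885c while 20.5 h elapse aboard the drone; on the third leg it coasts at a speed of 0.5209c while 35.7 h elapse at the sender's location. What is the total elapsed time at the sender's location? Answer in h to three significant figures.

Δt = 103 h

Leg 1: γ = 1/√(1 − 0.411²) = 1/√0.8311 = 1.097; Δt_1 = 1.097 × 20.8 = 22.82 h.
Leg 2: γ = 1/√(1 − 0.885²) = 1/√0.2168 = 2.148; Δt_2 = 2.148 × 20.5 = 44.03 h.
Leg 3: 35.7 h is already measured at the sender's location.
Total: 22.82 + 44.03 + 35.70 h.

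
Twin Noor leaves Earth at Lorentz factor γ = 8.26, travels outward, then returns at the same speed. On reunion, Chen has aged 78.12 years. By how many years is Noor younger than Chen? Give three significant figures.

Δt − τ = 68.7 years

γ = 8.26
Noor's elapsed proper time: τ = 78.12/8.260 = 9.458 years.
Age gap = Δt − τ = 78.12 − 9.458 years.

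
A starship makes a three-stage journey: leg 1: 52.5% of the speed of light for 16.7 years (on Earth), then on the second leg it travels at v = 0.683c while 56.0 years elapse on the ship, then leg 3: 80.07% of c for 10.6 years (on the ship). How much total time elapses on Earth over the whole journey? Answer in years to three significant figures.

Δt = 111 years

Leg 1: 16.7 years is already measured on Earth.
Leg 2: γ = 1/√(1 − 0.683²) = 1/√0.5335 = 1.369; Δt_2 = 1.369 × 56.0 = 76.67 years.
Leg 3: β = 0.8007; γ = 1/√(1 − 0.8007²) = 1/√0.3589 = 1.669; Δt_3 = 1.669 × 10.6 = 17.69 years.
Total: 16.70 + 76.67 + 17.69 years.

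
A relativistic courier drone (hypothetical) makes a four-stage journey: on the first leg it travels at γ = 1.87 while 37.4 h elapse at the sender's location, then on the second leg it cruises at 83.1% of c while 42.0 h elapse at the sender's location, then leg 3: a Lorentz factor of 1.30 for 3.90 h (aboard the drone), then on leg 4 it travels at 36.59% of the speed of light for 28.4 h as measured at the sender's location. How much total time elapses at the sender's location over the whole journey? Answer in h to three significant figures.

Leg 1: 37.4 h is already measured at the sender's location.
Leg 2: 42.0 h is already measured at the sender's location.
Leg 3: γ = 1.30; Δt_3 = 1.300 × 3.90 = 5.070 h.
Leg 4: 28.4 h is already measured at the sender's location.
Total: 37.40 + 42.00 + 5.070 + 28.40 h.

Δt = 113 h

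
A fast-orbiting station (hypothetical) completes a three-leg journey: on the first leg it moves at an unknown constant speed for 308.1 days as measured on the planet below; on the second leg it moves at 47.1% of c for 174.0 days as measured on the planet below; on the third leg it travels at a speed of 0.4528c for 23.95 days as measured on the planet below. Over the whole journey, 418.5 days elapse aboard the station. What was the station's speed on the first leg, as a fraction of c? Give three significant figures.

β = 0.612

Leg 1: speed unknown; τ_1 = 308.1/γ_1.
Leg 2: β = 0.471; γ = 1/√(1 − 0.471²) = 1/√0.7782 = 1.134; τ_2 = 174.0/1.134 = 153.5 days.
Leg 3: γ = 1/√(1 − 0.4528²) = 1/√0.7950 = 1.122; τ_3 = 23.95/1.122 = 21.35 days.
Total proper time: τ_1 + 153.5 + 21.35 = 418.5, so τ_1 = 418.5 − 174.8 = 243.7 days.
γ_1 = 308.1/243.7 = 1.264; β = √(1 − 1/γ²) = √0.3746.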